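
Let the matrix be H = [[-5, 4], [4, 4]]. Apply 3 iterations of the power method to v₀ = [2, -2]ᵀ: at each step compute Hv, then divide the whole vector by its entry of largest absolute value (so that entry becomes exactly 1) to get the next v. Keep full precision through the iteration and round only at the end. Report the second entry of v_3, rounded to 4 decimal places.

-0.0976

Hv0 = (-18.00000, 0.00000); divide by -18.00000 → v1 = (1.00000, 0.00000)
Hv1 = (-5.00000, 4.00000); divide by -5.00000 → v2 = (1.00000, -0.80000)
Hv2 = (-8.20000, 0.80000); divide by -8.20000 → v3 = (1.00000, -0.09756)
Requested entry of v3: 72/-738 = -0.0976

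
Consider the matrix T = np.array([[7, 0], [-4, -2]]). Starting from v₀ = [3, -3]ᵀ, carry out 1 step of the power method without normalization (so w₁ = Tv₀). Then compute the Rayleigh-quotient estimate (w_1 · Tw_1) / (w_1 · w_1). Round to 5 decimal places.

w1 = Tv₀ = (21, -6)
Tw1 = (147, -72)
w1·Tw1 = 21·147 + (-6)·(-72) = 3519; w1·w1 = 21·21 + (-6)·(-6) = 477
λ ≈ 3519/477 = 7.37736

λ ≈ 7.37736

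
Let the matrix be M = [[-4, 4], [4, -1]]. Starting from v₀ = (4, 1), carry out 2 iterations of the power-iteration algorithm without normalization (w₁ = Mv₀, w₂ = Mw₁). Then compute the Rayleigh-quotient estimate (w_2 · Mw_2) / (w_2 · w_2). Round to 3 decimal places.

-6.720

w1 = Mv₀ = ((-4)·4 + 4·1; 4·4 + (-1)·1) = (-12, 15)
w2 = Mw1 = ((-4)·(-12) + 4·15; 4·(-12) + (-1)·15) = (108, -63)
Mw2 = (-684, 495)
w2·Mw2 = 108·(-684) + (-63)·495 = -105057; w2·w2 = 108·108 + (-63)·(-63) = 15633
λ ≈ -105057/15633 = -6.720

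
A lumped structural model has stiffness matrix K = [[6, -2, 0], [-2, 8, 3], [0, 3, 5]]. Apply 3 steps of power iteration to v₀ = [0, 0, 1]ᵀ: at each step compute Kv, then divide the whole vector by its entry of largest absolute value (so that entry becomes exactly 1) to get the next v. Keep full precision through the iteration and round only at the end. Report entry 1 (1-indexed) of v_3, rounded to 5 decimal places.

-0.26761

Kv0 = (0.000000, 3.000000, 5.000000); divide by 5.000000 → v1 = (0.000000, 0.600000, 1.000000)
Kv1 = (-1.200000, 7.800000, 6.800000); divide by 7.800000 → v2 = (-0.153846, 1.000000, 0.871795)
Kv2 = (-2.923077, 10.923077, 7.358974); divide by 10.923077 → v3 = (-0.267606, 1.000000, 0.673709)
Requested entry of v3: -114/426 = -0.26761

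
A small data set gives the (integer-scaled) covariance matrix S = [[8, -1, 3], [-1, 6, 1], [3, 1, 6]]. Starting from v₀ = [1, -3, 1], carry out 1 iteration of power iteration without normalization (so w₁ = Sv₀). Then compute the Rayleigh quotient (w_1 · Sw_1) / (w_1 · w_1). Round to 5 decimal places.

λ ≈ 8.12950

w1 = Sv₀ = (8·1 + (-1)·(-3) + 3·1; (-1)·1 + 6·(-3) + 1·1; 3·1 + 1·(-3) + 6·1) = (14, -18, 6)
Sw1 = (148, -116, 60)
w1·Sw1 = 14·148 + (-18)·(-116) + 6·60 = 4520; w1·w1 = 14·14 + (-18)·(-18) + 6·6 = 556
λ ≈ 4520/556 = 8.12950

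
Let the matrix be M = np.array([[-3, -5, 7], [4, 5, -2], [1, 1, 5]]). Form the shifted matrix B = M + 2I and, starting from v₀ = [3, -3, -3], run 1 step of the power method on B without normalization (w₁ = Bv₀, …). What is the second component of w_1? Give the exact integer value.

B = M + 2I has rows (-1, -5, 7); (4, 7, -2); (1, 1, 7)
w1 = Bv₀ = ((-1)·3 + (-5)·(-3) + 7·(-3); 4·3 + 7·(-3) + (-2)·(-3); 1·3 + 1·(-3) + 7·(-3)) = (-9, -3, -21)
Requested component of w1: -3

-3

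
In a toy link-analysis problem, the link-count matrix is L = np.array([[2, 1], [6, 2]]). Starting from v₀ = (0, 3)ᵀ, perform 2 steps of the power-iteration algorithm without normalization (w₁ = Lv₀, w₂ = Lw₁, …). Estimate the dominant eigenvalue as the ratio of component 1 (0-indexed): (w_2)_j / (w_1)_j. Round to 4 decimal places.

λ ≈ 5.0000

w1 = Lv₀ = (3, 6)
w2 = Lw1 = (12, 30)
Ratio at component: 30 / 6 = 5.0000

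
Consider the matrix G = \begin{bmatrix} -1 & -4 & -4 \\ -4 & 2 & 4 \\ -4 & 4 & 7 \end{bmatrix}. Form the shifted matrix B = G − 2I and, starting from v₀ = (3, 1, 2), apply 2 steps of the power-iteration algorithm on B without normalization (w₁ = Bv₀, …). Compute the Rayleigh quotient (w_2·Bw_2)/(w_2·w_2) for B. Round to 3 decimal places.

μ ≈ -1.218

B = G − 2I has rows (-3, -4, -4); (-4, 0, 4); (-4, 4, 5)
w1 = Bv₀ = ((-3)·3 + (-4)·1 + (-4)·2; (-4)·3 + 0·1 + 4·2; (-4)·3 + 4·1 + 5·2) = (-21, -4, 2)
w2 = Bw1 = ((-3)·(-21) + (-4)·(-4) + (-4)·2; (-4)·(-21) + 0·(-4) + 4·2; (-4)·(-21) + 4·(-4) + 5·2) = (71, 92, 78)
Bw2 = (-893, 28, 474)
w2·Bw2 = -23855; w2·w2 = 19589; μ ≈ -23855/19589 = -1.218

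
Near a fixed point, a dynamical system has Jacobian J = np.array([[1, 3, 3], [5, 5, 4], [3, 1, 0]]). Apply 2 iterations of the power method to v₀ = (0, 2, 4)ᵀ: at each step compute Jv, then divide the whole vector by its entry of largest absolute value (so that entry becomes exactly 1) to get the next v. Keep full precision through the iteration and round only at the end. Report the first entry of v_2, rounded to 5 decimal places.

0.44737

Jv0 = (18.000000, 26.000000, 2.000000); divide by 26.000000 → v1 = (0.692308, 1.000000, 0.076923)
Jv1 = (3.923077, 8.769231, 3.076923); divide by 8.769231 → v2 = (0.447368, 1.000000, 0.350877)
Requested entry of v2: 102/228 = 0.44737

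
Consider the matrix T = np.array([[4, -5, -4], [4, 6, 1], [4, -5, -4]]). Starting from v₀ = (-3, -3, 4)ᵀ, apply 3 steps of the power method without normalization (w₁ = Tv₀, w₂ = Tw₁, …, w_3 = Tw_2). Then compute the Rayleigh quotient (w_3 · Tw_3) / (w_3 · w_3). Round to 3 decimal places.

λ ≈ 2.234

w1 = Tv₀ = (4·(-3) + (-5)·(-3) + (-4)·4; 4·(-3) + 6·(-3) + 1·4; 4·(-3) + (-5)·(-3) + (-4)·4) = (-13, -26, -13)
w2 = Tw1 = (4·(-13) + (-5)·(-26) + (-4)·(-13); 4·(-13) + 6·(-26) + 1·(-13); 4·(-13) + (-5)·(-26) + (-4)·(-13)) = (130, -221, 130)
w3 = Tw2 = (1105, -676, 1105)
Tw3 = (3380, 1469, 3380)
w3·Tw3 = 1105·3380 + (-676)·1469 + 1105·3380 = 6476756; w3·w3 = 1105·1105 + (-676)·(-676) + 1105·1105 = 2899026
λ ≈ 6476756/2899026 = 2.234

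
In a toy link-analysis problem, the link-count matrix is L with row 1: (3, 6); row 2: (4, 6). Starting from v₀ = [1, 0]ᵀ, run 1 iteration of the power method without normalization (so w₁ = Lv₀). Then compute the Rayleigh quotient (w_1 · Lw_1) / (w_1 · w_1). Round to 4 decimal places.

w1 = Lv₀ = (3, 4)
Lw1 = (33, 36)
w1·Lw1 = 3·33 + 4·36 = 243; w1·w1 = 3·3 + 4·4 = 25
λ ≈ 243/25 = 9.7200

λ ≈ 9.7200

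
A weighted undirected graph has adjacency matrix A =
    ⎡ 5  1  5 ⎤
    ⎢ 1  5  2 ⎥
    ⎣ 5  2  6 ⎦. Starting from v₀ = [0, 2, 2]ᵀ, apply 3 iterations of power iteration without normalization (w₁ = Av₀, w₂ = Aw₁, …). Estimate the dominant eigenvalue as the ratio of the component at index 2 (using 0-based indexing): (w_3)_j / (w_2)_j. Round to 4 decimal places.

λ ≈ 11.4239

w1 = Av₀ = (5·0 + 1·2 + 5·2; 1·0 + 5·2 + 2·2; 5·0 + 2·2 + 6·2) = (12, 14, 16)
w2 = Aw1 = (5·12 + 1·14 + 5·16; 1·12 + 5·14 + 2·16; 5·12 + 2·14 + 6·16) = (154, 114, 184)
w3 = Aw2 = (1804, 1092, 2102)
Ratio at component: 2102 / 184 = 11.4239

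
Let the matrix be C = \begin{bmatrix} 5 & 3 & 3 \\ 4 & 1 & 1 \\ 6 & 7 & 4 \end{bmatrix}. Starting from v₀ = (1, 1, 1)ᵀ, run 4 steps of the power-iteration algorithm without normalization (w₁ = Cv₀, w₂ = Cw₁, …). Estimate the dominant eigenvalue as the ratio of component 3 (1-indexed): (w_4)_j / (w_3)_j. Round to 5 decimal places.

w1 = Cv₀ = (11, 6, 17)
w2 = Cw1 = (124, 67, 176)
w3 = Cw2 = (1349, 739, 1917)
w4 = Cw3 = (14713, 8052, 20935)
Ratio at component: 20935 / 1917 = 10.92071

10.92071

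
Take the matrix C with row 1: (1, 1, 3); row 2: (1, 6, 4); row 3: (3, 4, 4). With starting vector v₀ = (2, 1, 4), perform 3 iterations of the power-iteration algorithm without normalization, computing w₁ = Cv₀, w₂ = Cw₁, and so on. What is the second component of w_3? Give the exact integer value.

2675

w1 = Cv₀ = (1·2 + 1·1 + 3·4; 1·2 + 6·1 + 4·4; 3·2 + 4·1 + 4·4) = (15, 24, 26)
w2 = Cw1 = (1·15 + 1·24 + 3·26; 1·15 + 6·24 + 4·26; 3·15 + 4·24 + 4·26) = (117, 263, 245)
w3 = Cw2 = (1115, 2675, 2383)
The requested component of w3 is 2675.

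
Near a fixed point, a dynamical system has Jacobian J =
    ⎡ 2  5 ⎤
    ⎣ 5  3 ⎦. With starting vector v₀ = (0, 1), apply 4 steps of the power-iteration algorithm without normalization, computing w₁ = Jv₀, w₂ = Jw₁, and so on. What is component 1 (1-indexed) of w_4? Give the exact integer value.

w1 = Jv₀ = (5, 3)
w2 = Jw1 = (25, 34)
w3 = Jw2 = (220, 227)
w4 = Jw3 = (1575, 1781)
The requested component of w4 is 1575.

1575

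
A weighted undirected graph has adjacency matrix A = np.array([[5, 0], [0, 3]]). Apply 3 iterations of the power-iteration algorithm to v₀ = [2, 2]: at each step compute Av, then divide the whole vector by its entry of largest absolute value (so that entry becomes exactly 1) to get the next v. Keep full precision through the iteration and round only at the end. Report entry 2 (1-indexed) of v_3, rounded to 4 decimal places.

Av0 = (10.00000, 6.00000); divide by 10.00000 → v1 = (1.00000, 0.60000)
Av1 = (5.00000, 1.80000); divide by 5.00000 → v2 = (1.00000, 0.36000)
Av2 = (5.00000, 1.08000); divide by 5.00000 → v3 = (1.00000, 0.21600)
Requested entry of v3: 54/250 = 0.2160

0.2160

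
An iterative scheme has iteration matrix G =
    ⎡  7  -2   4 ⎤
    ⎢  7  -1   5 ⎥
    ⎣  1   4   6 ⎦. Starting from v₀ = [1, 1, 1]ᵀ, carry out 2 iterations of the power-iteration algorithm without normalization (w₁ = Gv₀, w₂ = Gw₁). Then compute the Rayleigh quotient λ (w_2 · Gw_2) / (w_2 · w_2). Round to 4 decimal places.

w1 = Gv₀ = (7·1 + (-2)·1 + 4·1; 7·1 + (-1)·1 + 5·1; 1·1 + 4·1 + 6·1) = (9, 11, 11)
w2 = Gw1 = (7·9 + (-2)·11 + 4·11; 7·9 + (-1)·11 + 5·11; 1·9 + 4·11 + 6·11) = (85, 107, 119)
Gw2 = (857, 1083, 1227)
w2·Gw2 = 85·857 + 107·1083 + 119·1227 = 334739; w2·w2 = 85·85 + 107·107 + 119·119 = 32835
λ ≈ 334739/32835 = 10.1946

λ ≈ 10.1946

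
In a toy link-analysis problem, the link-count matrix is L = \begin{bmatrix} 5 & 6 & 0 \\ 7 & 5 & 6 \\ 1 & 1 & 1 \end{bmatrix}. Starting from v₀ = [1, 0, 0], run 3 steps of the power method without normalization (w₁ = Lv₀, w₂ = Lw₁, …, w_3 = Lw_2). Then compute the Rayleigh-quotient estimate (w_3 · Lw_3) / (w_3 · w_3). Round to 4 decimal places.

λ ≈ 12.0035

w1 = Lv₀ = (5, 7, 1)
w2 = Lw1 = (67, 76, 13)
w3 = Lw2 = (791, 927, 156)
Lw3 = (9517, 11108, 1874)
w3·Lw3 = 791·9517 + 927·11108 + 156·1874 = 18117407; w3·w3 = 791·791 + 927·927 + 156·156 = 1509346
λ ≈ 18117407/1509346 = 12.0035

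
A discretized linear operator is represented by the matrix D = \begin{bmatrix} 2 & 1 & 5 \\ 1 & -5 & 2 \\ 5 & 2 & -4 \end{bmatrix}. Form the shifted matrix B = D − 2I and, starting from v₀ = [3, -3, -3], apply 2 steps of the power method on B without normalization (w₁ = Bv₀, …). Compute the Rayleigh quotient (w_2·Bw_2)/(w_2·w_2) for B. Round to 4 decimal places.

B = D − 2I has rows (0, 1, 5); (1, -7, 2); (5, 2, -6)
w1 = Bv₀ = (-18, 18, 27)
w2 = Bw1 = (153, -90, -216)
Bw2 = (-1170, 351, 1881)
w2·Bw2 = -616896; w2·w2 = 78165; μ ≈ -616896/78165 = -7.8922

-7.8922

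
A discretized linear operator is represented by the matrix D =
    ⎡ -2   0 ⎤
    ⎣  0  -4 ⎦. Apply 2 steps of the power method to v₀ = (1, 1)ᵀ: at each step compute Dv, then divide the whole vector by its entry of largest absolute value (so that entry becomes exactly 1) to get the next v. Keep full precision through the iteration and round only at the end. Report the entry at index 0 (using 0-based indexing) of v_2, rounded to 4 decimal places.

0.2500

Dv0 = (-2.00000, -4.00000); divide by -4.00000 → v1 = (0.50000, 1.00000)
Dv1 = (-1.00000, -4.00000); divide by -4.00000 → v2 = (0.25000, 1.00000)
Requested entry of v2: 4/16 = 0.2500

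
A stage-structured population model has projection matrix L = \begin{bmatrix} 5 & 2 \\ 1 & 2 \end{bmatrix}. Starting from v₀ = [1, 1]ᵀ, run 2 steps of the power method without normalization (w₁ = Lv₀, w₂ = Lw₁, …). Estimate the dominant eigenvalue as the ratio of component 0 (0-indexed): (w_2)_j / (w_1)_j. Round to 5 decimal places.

λ ≈ 5.85714

w1 = Lv₀ = (7, 3)
w2 = Lw1 = (41, 13)
Ratio at component: 41 / 7 = 5.85714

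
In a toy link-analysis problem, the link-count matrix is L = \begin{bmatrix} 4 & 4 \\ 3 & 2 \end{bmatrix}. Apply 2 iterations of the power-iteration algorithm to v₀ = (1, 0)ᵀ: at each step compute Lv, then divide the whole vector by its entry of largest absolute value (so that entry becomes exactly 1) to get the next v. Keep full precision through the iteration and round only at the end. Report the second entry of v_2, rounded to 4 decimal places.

0.6429

Lv0 = (4.00000, 3.00000); divide by 4.00000 → v1 = (1.00000, 0.75000)
Lv1 = (7.00000, 4.50000); divide by 7.00000 → v2 = (1.00000, 0.64286)
Requested entry of v2: 18/28 = 0.6429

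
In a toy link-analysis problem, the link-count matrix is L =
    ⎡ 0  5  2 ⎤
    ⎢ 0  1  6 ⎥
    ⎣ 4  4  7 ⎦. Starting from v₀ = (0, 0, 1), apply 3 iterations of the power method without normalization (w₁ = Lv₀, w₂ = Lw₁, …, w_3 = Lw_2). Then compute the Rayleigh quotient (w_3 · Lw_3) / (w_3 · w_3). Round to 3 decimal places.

w1 = Lv₀ = (0·0 + 5·0 + 2·1; 0·0 + 1·0 + 6·1; 4·0 + 4·0 + 7·1) = (2, 6, 7)
w2 = Lw1 = (0·2 + 5·6 + 2·7; 0·2 + 1·6 + 6·7; 4·2 + 4·6 + 7·7) = (44, 48, 81)
w3 = Lw2 = (402, 534, 935)
Lw3 = (4540, 6144, 10289)
w3·Lw3 = 402·4540 + 534·6144 + 935·10289 = 14726191; w3·w3 = 402·402 + 534·534 + 935·935 = 1320985
λ ≈ 14726191/1320985 = 11.148

λ ≈ 11.148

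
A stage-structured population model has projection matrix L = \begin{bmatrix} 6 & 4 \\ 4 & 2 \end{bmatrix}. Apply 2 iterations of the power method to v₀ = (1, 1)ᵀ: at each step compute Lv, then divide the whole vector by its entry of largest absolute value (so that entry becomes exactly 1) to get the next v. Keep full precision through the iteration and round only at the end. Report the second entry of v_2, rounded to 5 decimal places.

Lv0 = (10.000000, 6.000000); divide by 10.000000 → v1 = (1.000000, 0.600000)
Lv1 = (8.400000, 5.200000); divide by 8.400000 → v2 = (1.000000, 0.619048)
Requested entry of v2: 52/84 = 0.61905

0.61905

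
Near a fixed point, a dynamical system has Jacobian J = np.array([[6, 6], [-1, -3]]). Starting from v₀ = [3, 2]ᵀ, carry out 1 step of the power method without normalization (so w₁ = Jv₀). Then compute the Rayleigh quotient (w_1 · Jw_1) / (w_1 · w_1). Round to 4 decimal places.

3.8807

w1 = Jv₀ = (6·3 + 6·2; (-1)·3 + (-3)·2) = (30, -9)
Jw1 = (126, -3)
w1·Jw1 = 30·126 + (-9)·(-3) = 3807; w1·w1 = 30·30 + (-9)·(-9) = 981
λ ≈ 3807/981 = 3.8807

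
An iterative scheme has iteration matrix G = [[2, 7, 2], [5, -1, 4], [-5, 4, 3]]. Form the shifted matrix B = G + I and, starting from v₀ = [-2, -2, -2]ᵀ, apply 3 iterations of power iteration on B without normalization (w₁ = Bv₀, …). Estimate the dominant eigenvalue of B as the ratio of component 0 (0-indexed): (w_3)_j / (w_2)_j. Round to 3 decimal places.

μ ≈ 7.571

B = G + I has rows (3, 7, 2); (5, 0, 4); (-5, 4, 4)
w1 = Bv₀ = (3·(-2) + 7·(-2) + 2·(-2); 5·(-2) + 0·(-2) + 4·(-2); (-5)·(-2) + 4·(-2) + 4·(-2)) = (-24, -18, -6)
w2 = Bw1 = (3·(-24) + 7·(-18) + 2·(-6); 5·(-24) + 0·(-18) + 4·(-6); (-5)·(-24) + 4·(-18) + 4·(-6)) = (-210, -144, 24)
w3 = Bw2 = (-1590, -954, 570)
Ratio: -1590/-210 = 7.571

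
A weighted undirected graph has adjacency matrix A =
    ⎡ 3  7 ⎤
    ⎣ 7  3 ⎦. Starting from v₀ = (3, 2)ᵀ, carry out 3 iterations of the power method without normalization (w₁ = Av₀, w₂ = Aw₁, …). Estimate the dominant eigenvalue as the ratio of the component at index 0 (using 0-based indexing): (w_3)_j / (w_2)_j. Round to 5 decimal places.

w1 = Av₀ = (3·3 + 7·2; 7·3 + 3·2) = (23, 27)
w2 = Aw1 = (3·23 + 7·27; 7·23 + 3·27) = (258, 242)
w3 = Aw2 = (2468, 2532)
Ratio at component: 2468 / 258 = 9.56589

λ ≈ 9.56589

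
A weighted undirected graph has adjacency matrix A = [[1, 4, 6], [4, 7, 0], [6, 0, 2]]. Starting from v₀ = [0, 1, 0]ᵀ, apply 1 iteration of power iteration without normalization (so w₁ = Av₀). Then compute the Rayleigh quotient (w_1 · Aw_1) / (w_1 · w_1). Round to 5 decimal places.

w1 = Av₀ = (1·0 + 4·1 + 6·0; 4·0 + 7·1 + 0·0; 6·0 + 0·1 + 2·0) = (4, 7, 0)
Aw1 = (32, 65, 24)
w1·Aw1 = 4·32 + 7·65 + 0·24 = 583; w1·w1 = 4·4 + 7·7 + 0·0 = 65
λ ≈ 583/65 = 8.96923

λ ≈ 8.96923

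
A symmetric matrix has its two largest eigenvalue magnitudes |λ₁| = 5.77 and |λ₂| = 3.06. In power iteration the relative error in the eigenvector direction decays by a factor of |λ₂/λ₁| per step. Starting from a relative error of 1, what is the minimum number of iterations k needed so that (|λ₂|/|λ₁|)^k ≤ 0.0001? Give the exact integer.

|λ₂/λ₁| = 3.06/5.77 = 0.53033
Need k ≥ ln(0.0001) / ln(0.53033) = -9.2103 / -0.6343 ≈ 14.521
Smallest integer k satisfying the bound: 15

15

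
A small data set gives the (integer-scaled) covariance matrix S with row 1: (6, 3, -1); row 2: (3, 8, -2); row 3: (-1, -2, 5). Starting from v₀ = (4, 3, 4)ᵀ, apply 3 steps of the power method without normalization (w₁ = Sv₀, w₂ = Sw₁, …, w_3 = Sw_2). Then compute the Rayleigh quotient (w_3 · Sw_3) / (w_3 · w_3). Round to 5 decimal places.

w1 = Sv₀ = (6·4 + 3·3 + (-1)·4; 3·4 + 8·3 + (-2)·4; (-1)·4 + (-2)·3 + 5·4) = (29, 28, 10)
w2 = Sw1 = (6·29 + 3·28 + (-1)·10; 3·29 + 8·28 + (-2)·10; (-1)·29 + (-2)·28 + 5·10) = (248, 291, -35)
w3 = Sw2 = (2396, 3142, -1005)
Sw3 = (24807, 34334, -13705)
w3·Sw3 = 2396·24807 + 3142·34334 + (-1005)·(-13705) = 181088525; w3·w3 = 2396·2396 + 3142·3142 + (-1005)·(-1005) = 16623005
λ ≈ 181088525/16623005 = 10.89385

λ ≈ 10.89385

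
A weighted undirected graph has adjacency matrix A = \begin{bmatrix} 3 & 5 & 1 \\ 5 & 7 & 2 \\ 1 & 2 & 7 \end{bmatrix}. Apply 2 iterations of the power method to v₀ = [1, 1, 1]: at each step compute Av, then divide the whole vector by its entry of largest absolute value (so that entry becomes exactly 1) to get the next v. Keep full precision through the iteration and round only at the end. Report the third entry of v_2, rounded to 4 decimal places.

Av0 = (9.00000, 14.00000, 10.00000); divide by 14.00000 → v1 = (0.64286, 1.00000, 0.71429)
Av1 = (7.64286, 11.64286, 7.64286); divide by 11.64286 → v2 = (0.65644, 1.00000, 0.65644)
Requested entry of v2: 107/163 = 0.6564

0.6564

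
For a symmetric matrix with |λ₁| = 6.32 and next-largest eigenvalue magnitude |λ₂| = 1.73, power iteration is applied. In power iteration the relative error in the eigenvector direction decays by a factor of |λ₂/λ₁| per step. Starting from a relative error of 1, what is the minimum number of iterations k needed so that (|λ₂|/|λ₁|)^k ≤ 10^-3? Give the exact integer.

6

|λ₂/λ₁| = 1.73/6.32 = 0.27373
Need k ≥ ln(10^-3) / ln(0.27373) = -6.9078 / -1.2956 ≈ 5.332
Smallest integer k satisfying the bound: 6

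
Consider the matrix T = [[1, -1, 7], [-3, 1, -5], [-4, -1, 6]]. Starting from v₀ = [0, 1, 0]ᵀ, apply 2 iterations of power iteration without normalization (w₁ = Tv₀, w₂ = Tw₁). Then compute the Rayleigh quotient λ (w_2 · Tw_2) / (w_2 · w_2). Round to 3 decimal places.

w1 = Tv₀ = (-1, 1, -1)
w2 = Tw1 = (-9, 9, -3)
Tw2 = (-39, 51, 9)
w2·Tw2 = (-9)·(-39) + 9·51 + (-3)·9 = 783; w2·w2 = (-9)·(-9) + 9·9 + (-3)·(-3) = 171
λ ≈ 783/171 = 4.579

4.579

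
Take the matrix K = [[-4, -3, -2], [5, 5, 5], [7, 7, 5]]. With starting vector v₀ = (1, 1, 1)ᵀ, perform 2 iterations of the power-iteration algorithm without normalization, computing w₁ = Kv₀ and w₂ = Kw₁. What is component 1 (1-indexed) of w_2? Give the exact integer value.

-47

w1 = Kv₀ = (-9, 15, 19)
w2 = Kw1 = (-47, 125, 137)
The requested component of w2 is -47.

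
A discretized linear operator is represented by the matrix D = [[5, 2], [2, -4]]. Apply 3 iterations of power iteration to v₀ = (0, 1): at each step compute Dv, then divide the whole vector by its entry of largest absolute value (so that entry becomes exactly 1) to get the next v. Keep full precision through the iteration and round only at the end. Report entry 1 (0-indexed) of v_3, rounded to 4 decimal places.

Dv0 = (2.00000, -4.00000); divide by -4.00000 → v1 = (-0.50000, 1.00000)
Dv1 = (-0.50000, -5.00000); divide by -5.00000 → v2 = (0.10000, 1.00000)
Dv2 = (2.50000, -3.80000); divide by -3.80000 → v3 = (-0.65789, 1.00000)
Requested entry of v3: -76/-76 = 1.0000

1.0000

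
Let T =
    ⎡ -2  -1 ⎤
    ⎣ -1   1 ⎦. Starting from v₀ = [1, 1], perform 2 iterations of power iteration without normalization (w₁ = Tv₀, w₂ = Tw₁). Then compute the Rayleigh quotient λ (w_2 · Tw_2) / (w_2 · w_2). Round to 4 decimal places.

-2.2000

w1 = Tv₀ = ((-2)·1 + (-1)·1; (-1)·1 + 1·1) = (-3, 0)
w2 = Tw1 = ((-2)·(-3) + (-1)·0; (-1)·(-3) + 1·0) = (6, 3)
Tw2 = (-15, -3)
w2·Tw2 = 6·(-15) + 3·(-3) = -99; w2·w2 = 6·6 + 3·3 = 45
λ ≈ -99/45 = -2.2000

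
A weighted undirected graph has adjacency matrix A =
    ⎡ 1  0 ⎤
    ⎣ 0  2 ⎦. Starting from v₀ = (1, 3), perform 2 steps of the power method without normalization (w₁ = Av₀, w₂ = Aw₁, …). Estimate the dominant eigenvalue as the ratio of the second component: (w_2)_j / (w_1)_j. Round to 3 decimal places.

2.000

w1 = Av₀ = (1·1 + 0·3; 0·1 + 2·3) = (1, 6)
w2 = Aw1 = (1·1 + 0·6; 0·1 + 2·6) = (1, 12)
Ratio at component: 12 / 6 = 2.000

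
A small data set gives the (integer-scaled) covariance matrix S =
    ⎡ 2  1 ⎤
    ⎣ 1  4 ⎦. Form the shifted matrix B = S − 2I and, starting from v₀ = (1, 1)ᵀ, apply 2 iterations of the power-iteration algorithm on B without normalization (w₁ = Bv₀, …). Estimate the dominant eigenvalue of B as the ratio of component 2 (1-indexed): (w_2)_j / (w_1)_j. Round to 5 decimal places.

2.33333

B = S − 2I has rows (0, 1); (1, 2)
w1 = Bv₀ = (0·1 + 1·1; 1·1 + 2·1) = (1, 3)
w2 = Bw1 = (0·1 + 1·3; 1·1 + 2·3) = (3, 7)
Ratio: 7/3 = 2.33333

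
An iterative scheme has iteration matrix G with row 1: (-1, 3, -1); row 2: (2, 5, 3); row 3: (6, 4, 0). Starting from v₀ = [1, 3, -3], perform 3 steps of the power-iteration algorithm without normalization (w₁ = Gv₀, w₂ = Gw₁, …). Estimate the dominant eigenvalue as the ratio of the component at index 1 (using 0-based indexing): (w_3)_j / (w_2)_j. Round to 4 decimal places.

7.4483

w1 = Gv₀ = ((-1)·1 + 3·3 + (-1)·(-3); 2·1 + 5·3 + 3·(-3); 6·1 + 4·3 + 0·(-3)) = (11, 8, 18)
w2 = Gw1 = ((-1)·11 + 3·8 + (-1)·18; 2·11 + 5·8 + 3·18; 6·11 + 4·8 + 0·18) = (-5, 116, 98)
w3 = Gw2 = (255, 864, 434)
Ratio at component: 864 / 116 = 7.4483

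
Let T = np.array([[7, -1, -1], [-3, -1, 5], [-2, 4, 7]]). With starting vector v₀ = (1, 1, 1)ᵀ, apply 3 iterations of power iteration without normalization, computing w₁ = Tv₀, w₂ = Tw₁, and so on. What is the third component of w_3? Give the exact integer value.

w1 = Tv₀ = (7·1 + (-1)·1 + (-1)·1; (-3)·1 + (-1)·1 + 5·1; (-2)·1 + 4·1 + 7·1) = (5, 1, 9)
w2 = Tw1 = (7·5 + (-1)·1 + (-1)·9; (-3)·5 + (-1)·1 + 5·9; (-2)·5 + 4·1 + 7·9) = (25, 29, 57)
w3 = Tw2 = (89, 181, 465)
The requested component of w3 is 465.

465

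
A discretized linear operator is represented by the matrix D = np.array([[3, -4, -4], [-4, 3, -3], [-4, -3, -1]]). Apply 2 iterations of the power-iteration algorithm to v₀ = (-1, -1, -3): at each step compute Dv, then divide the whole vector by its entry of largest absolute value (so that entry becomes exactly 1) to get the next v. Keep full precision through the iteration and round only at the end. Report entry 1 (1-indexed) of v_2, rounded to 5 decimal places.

0.44565

Dv0 = (13.000000, 10.000000, 10.000000); divide by 13.000000 → v1 = (1.000000, 0.769231, 0.769231)
Dv1 = (-3.153846, -4.000000, -7.076923); divide by -7.076923 → v2 = (0.445652, 0.565217, 1.000000)
Requested entry of v2: -41/-92 = 0.44565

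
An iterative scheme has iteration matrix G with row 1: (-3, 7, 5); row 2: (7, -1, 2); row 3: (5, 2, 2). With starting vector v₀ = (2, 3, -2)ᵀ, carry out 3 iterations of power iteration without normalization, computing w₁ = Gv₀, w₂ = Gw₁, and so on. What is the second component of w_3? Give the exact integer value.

w1 = Gv₀ = ((-3)·2 + 7·3 + 5·(-2); 7·2 + (-1)·3 + 2·(-2); 5·2 + 2·3 + 2·(-2)) = (5, 7, 12)
w2 = Gw1 = ((-3)·5 + 7·7 + 5·12; 7·5 + (-1)·7 + 2·12; 5·5 + 2·7 + 2·12) = (94, 52, 63)
w3 = Gw2 = (397, 732, 700)
The requested component of w3 is 732.

732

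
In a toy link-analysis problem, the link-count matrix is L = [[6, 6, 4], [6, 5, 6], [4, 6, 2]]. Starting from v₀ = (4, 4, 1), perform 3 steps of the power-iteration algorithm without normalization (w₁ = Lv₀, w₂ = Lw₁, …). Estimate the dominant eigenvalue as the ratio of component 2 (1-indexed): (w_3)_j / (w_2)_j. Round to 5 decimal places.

15.11302

w1 = Lv₀ = (52, 50, 42)
w2 = Lw1 = (780, 814, 592)
w3 = Lw2 = (11932, 12302, 9188)
Ratio at component: 12302 / 814 = 15.11302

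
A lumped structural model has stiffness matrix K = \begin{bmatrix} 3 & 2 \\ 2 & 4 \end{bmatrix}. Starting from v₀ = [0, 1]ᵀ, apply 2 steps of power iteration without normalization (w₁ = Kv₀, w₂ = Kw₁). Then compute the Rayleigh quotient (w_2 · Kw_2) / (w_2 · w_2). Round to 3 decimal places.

λ ≈ 5.550

w1 = Kv₀ = (2, 4)
w2 = Kw1 = (14, 20)
Kw2 = (82, 108)
w2·Kw2 = 14·82 + 20·108 = 3308; w2·w2 = 14·14 + 20·20 = 596
λ ≈ 3308/596 = 5.550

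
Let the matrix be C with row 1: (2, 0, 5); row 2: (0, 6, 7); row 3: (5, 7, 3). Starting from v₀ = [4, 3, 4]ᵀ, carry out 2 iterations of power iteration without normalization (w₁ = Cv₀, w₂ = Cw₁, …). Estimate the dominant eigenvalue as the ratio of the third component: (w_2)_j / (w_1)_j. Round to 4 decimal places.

λ ≈ 11.7170

w1 = Cv₀ = (2·4 + 0·3 + 5·4; 0·4 + 6·3 + 7·4; 5·4 + 7·3 + 3·4) = (28, 46, 53)
w2 = Cw1 = (2·28 + 0·46 + 5·53; 0·28 + 6·46 + 7·53; 5·28 + 7·46 + 3·53) = (321, 647, 621)
Ratio at component: 621 / 53 = 11.7170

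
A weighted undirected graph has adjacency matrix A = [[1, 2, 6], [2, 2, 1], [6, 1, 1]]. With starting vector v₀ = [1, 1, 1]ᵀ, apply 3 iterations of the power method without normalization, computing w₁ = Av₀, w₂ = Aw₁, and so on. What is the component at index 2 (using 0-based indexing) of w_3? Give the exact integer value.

w1 = Av₀ = (9, 5, 8)
w2 = Aw1 = (67, 36, 67)
w3 = Aw2 = (541, 273, 505)
The requested component of w3 is 505.

505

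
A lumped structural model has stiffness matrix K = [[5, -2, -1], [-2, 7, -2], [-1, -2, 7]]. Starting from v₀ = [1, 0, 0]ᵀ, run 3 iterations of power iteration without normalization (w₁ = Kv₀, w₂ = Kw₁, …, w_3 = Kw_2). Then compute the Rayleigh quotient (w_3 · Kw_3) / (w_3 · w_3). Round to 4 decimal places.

λ ≈ 7.7592

w1 = Kv₀ = (5, -2, -1)
w2 = Kw1 = (30, -22, -8)
w3 = Kw2 = (202, -198, -42)
Kw3 = (1448, -1706, -100)
w3·Kw3 = 202·1448 + (-198)·(-1706) + (-42)·(-100) = 634484; w3·w3 = 202·202 + (-198)·(-198) + (-42)·(-42) = 81772
λ ≈ 634484/81772 = 7.7592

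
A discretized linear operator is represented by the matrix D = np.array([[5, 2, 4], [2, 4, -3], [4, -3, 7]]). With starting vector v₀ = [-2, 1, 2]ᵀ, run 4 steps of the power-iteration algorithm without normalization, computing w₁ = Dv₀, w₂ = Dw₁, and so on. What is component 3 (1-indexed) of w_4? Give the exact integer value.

w1 = Dv₀ = (5·(-2) + 2·1 + 4·2; 2·(-2) + 4·1 + (-3)·2; 4·(-2) + (-3)·1 + 7·2) = (0, -6, 3)
w2 = Dw1 = (5·0 + 2·(-6) + 4·3; 2·0 + 4·(-6) + (-3)·3; 4·0 + (-3)·(-6) + 7·3) = (0, -33, 39)
w3 = Dw2 = (90, -249, 372)
w4 = Dw3 = (1440, -1932, 3711)
The requested component of w4 is 3711.

3711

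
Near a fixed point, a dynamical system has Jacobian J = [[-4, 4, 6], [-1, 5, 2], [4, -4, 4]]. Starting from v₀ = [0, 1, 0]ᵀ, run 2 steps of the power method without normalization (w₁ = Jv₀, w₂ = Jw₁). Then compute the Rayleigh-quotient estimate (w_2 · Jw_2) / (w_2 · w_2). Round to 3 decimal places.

4.732

w1 = Jv₀ = ((-4)·0 + 4·1 + 6·0; (-1)·0 + 5·1 + 2·0; 4·0 + (-4)·1 + 4·0) = (4, 5, -4)
w2 = Jw1 = ((-4)·4 + 4·5 + 6·(-4); (-1)·4 + 5·5 + 2·(-4); 4·4 + (-4)·5 + 4·(-4)) = (-20, 13, -20)
Jw2 = (12, 45, -212)
w2·Jw2 = (-20)·12 + 13·45 + (-20)·(-212) = 4585; w2·w2 = (-20)·(-20) + 13·13 + (-20)·(-20) = 969
λ ≈ 4585/969 = 4.732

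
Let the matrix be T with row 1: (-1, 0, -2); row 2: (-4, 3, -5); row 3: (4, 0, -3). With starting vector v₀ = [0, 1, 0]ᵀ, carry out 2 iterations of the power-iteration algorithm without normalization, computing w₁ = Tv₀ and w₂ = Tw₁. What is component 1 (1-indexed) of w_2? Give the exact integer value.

0

w1 = Tv₀ = (0, 3, 0)
w2 = Tw1 = (0, 9, 0)
The requested component of w2 is 0.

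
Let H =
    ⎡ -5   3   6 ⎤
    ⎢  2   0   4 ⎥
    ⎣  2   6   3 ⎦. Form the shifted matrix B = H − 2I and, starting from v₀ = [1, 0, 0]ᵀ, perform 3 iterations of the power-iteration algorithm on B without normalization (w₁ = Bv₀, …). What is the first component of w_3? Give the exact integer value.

B = H − 2I has rows (-7, 3, 6); (2, -2, 4); (2, 6, 1)
w1 = Bv₀ = ((-7)·1 + 3·0 + 6·0; 2·1 + (-2)·0 + 4·0; 2·1 + 6·0 + 1·0) = (-7, 2, 2)
w2 = Bw1 = ((-7)·(-7) + 3·2 + 6·2; 2·(-7) + (-2)·2 + 4·2; 2·(-7) + 6·2 + 1·2) = (67, -10, 0)
w3 = Bw2 = (-499, 154, 74)
Requested component of w3: -499

-499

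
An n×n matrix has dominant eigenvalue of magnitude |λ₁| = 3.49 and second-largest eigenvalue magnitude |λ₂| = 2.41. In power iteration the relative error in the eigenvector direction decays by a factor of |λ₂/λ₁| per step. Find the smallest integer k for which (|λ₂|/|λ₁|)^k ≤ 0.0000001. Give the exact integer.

44

|λ₂/λ₁| = 2.41/3.49 = 0.69054
Need k ≥ ln(0.0000001) / ln(0.69054) = -16.1181 / -0.3703 ≈ 43.530
Smallest integer k satisfying the bound: 44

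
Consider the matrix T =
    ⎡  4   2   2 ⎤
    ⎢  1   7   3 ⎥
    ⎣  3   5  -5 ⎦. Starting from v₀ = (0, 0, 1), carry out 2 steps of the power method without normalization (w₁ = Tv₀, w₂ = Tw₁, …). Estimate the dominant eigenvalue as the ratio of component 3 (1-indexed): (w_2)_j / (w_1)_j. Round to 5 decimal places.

w1 = Tv₀ = (4·0 + 2·0 + 2·1; 1·0 + 7·0 + 3·1; 3·0 + 5·0 + (-5)·1) = (2, 3, -5)
w2 = Tw1 = (4·2 + 2·3 + 2·(-5); 1·2 + 7·3 + 3·(-5); 3·2 + 5·3 + (-5)·(-5)) = (4, 8, 46)
Ratio at component: 46 / -5 = -9.20000

λ ≈ -9.20000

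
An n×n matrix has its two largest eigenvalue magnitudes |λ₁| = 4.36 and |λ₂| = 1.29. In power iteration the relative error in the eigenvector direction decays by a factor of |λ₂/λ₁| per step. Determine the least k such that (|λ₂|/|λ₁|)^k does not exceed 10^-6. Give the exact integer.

12

|λ₂/λ₁| = 1.29/4.36 = 0.29587
Need k ≥ ln(10^-6) / ln(0.29587) = -13.8155 / -1.2178 ≈ 11.344
Smallest integer k satisfying the bound: 12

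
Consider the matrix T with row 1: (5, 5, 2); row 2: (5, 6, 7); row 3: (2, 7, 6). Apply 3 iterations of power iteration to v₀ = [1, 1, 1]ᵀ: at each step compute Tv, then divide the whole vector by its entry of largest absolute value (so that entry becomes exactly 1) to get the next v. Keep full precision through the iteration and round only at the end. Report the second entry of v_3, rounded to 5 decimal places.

Tv0 = (12.000000, 18.000000, 15.000000); divide by 18.000000 → v1 = (0.666667, 1.000000, 0.833333)
Tv1 = (10.000000, 15.166667, 13.333333); divide by 15.166667 → v2 = (0.659341, 1.000000, 0.879121)
Tv2 = (10.054945, 15.450549, 13.593407); divide by 15.450549 → v3 = (0.650782, 1.000000, 0.879801)
Requested entry of v3: 4218/4218 = 1.00000

1.00000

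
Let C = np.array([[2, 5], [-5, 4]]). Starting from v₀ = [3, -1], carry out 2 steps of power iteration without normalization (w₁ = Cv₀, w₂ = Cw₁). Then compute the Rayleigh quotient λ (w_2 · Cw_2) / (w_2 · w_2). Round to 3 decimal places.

w1 = Cv₀ = (2·3 + 5·(-1); (-5)·3 + 4·(-1)) = (1, -19)
w2 = Cw1 = (2·1 + 5·(-19); (-5)·1 + 4·(-19)) = (-93, -81)
Cw2 = (-591, 141)
w2·Cw2 = (-93)·(-591) + (-81)·141 = 43542; w2·w2 = (-93)·(-93) + (-81)·(-81) = 15210
λ ≈ 43542/15210 = 2.863

2.863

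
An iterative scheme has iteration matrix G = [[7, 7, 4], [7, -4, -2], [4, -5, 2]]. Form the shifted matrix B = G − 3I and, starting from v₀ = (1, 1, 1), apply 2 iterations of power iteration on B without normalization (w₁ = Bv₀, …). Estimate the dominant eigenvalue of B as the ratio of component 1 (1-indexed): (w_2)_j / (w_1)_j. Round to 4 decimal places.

B = G − 3I has rows (4, 7, 4); (7, -7, -2); (4, -5, -1)
w1 = Bv₀ = (4·1 + 7·1 + 4·1; 7·1 + (-7)·1 + (-2)·1; 4·1 + (-5)·1 + (-1)·1) = (15, -2, -2)
w2 = Bw1 = (4·15 + 7·(-2) + 4·(-2); 7·15 + (-7)·(-2) + (-2)·(-2); 4·15 + (-5)·(-2) + (-1)·(-2)) = (38, 123, 72)
Ratio: 38/15 = 2.5333

μ ≈ 2.5333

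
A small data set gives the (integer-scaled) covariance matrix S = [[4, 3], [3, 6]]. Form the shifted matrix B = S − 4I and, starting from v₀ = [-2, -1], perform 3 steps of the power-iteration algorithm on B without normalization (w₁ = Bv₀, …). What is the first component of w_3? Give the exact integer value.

B = S − 4I has rows (0, 3); (3, 2)
w1 = Bv₀ = (-3, -8)
w2 = Bw1 = (-24, -25)
w3 = Bw2 = (-75, -122)
Requested component of w3: -75

-75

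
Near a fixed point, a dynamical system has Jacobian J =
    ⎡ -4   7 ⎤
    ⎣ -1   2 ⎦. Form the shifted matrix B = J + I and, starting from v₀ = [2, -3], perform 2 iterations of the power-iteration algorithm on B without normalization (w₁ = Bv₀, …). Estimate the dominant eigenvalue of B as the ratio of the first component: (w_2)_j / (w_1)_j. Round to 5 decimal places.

B = J + I has rows (-3, 7); (-1, 3)
w1 = Bv₀ = (-27, -11)
w2 = Bw1 = (4, -6)
Ratio: 4/-27 = -0.14815

μ ≈ -0.14815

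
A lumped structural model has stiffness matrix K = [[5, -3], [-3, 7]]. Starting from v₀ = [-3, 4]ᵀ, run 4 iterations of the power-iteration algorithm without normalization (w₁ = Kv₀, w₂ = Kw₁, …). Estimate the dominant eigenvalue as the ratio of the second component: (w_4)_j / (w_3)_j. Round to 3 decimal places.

λ ≈ 9.165

w1 = Kv₀ = (5·(-3) + (-3)·4; (-3)·(-3) + 7·4) = (-27, 37)
w2 = Kw1 = (5·(-27) + (-3)·37; (-3)·(-27) + 7·37) = (-246, 340)
w3 = Kw2 = (-2250, 3118)
w4 = Kw3 = (-20604, 28576)
Ratio at component: 28576 / 3118 = 9.165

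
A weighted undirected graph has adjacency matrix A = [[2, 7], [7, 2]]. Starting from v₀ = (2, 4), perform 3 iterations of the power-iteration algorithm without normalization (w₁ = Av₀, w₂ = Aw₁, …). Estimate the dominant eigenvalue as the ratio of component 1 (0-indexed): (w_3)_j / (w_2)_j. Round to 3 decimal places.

w1 = Av₀ = (2·2 + 7·4; 7·2 + 2·4) = (32, 22)
w2 = Aw1 = (2·32 + 7·22; 7·32 + 2·22) = (218, 268)
w3 = Aw2 = (2312, 2062)
Ratio at component: 2062 / 268 = 7.694

7.694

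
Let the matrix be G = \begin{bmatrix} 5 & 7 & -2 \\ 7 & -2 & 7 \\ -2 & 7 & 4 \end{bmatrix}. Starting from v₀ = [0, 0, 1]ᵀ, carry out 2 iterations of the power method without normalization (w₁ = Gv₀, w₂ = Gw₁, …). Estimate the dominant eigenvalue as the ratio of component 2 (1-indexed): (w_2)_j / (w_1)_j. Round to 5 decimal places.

w1 = Gv₀ = (5·0 + 7·0 + (-2)·1; 7·0 + (-2)·0 + 7·1; (-2)·0 + 7·0 + 4·1) = (-2, 7, 4)
w2 = Gw1 = (5·(-2) + 7·7 + (-2)·4; 7·(-2) + (-2)·7 + 7·4; (-2)·(-2) + 7·7 + 4·4) = (31, 0, 69)
Ratio at component: 0 / 7 = 0.00000

0.00000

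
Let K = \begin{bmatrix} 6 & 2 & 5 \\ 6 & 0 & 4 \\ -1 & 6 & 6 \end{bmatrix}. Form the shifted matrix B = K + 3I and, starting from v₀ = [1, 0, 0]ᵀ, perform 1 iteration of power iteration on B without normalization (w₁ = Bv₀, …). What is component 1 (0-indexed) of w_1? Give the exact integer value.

6

B = K + 3I has rows (9, 2, 5); (6, 3, 4); (-1, 6, 9)
w1 = Bv₀ = (9·1 + 2·0 + 5·0; 6·1 + 3·0 + 4·0; (-1)·1 + 6·0 + 9·0) = (9, 6, -1)
Requested component of w1: 6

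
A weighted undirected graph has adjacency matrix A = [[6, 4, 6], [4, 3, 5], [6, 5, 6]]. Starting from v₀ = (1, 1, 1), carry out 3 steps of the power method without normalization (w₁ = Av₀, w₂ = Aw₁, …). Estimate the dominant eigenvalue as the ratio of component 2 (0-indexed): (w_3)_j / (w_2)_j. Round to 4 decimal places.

w1 = Av₀ = (16, 12, 17)
w2 = Aw1 = (246, 185, 258)
w3 = Aw2 = (3764, 2829, 3949)
Ratio at component: 3949 / 258 = 15.3062

15.3062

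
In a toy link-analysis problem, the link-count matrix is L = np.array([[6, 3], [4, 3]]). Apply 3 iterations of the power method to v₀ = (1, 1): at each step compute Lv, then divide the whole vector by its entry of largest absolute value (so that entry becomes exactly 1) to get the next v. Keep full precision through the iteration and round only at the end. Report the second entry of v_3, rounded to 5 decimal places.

Lv0 = (9.000000, 7.000000); divide by 9.000000 → v1 = (1.000000, 0.777778)
Lv1 = (8.333333, 6.333333); divide by 8.333333 → v2 = (1.000000, 0.760000)
Lv2 = (8.280000, 6.280000); divide by 8.280000 → v3 = (1.000000, 0.758454)
Requested entry of v3: 471/621 = 0.75845

0.75845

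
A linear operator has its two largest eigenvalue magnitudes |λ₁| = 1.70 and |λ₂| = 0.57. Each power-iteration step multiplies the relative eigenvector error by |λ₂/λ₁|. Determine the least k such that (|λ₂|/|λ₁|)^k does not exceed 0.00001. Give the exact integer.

|λ₂/λ₁| = 0.57/1.70 = 0.33529
Need k ≥ ln(0.00001) / ln(0.33529) = -11.5129 / -1.0927 ≈ 10.536
Smallest integer k satisfying the bound: 11

11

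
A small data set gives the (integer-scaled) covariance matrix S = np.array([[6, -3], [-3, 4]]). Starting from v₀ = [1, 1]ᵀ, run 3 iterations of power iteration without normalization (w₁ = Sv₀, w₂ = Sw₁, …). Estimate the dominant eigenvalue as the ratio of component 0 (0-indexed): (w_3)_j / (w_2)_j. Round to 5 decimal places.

w1 = Sv₀ = (3, 1)
w2 = Sw1 = (15, -5)
w3 = Sw2 = (105, -65)
Ratio at component: 105 / 15 = 7.00000

λ ≈ 7.00000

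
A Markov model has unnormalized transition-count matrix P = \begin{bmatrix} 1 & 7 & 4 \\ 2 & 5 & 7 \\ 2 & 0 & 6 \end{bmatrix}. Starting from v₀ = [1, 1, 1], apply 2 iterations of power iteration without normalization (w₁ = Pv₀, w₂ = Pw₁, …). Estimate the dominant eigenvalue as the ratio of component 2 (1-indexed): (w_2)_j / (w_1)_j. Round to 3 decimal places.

w1 = Pv₀ = (12, 14, 8)
w2 = Pw1 = (142, 150, 72)
Ratio at component: 150 / 14 = 10.714

10.714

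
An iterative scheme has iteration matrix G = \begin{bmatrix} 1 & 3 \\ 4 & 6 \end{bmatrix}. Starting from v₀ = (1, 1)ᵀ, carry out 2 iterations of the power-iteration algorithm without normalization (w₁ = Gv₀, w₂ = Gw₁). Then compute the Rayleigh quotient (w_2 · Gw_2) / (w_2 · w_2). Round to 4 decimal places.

w1 = Gv₀ = (4, 10)
w2 = Gw1 = (34, 76)
Gw2 = (262, 592)
w2·Gw2 = 34·262 + 76·592 = 53900; w2·w2 = 34·34 + 76·76 = 6932
λ ≈ 53900/6932 = 7.7755

λ ≈ 7.7755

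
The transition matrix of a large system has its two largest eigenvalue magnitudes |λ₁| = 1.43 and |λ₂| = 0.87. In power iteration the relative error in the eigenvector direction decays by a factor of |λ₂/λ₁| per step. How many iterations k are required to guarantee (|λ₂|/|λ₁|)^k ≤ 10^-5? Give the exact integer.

|λ₂/λ₁| = 0.87/1.43 = 0.60839
Need k ≥ ln(10^-5) / ln(0.60839) = -11.5129 / -0.4969 ≈ 23.168
Smallest integer k satisfying the bound: 24

24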